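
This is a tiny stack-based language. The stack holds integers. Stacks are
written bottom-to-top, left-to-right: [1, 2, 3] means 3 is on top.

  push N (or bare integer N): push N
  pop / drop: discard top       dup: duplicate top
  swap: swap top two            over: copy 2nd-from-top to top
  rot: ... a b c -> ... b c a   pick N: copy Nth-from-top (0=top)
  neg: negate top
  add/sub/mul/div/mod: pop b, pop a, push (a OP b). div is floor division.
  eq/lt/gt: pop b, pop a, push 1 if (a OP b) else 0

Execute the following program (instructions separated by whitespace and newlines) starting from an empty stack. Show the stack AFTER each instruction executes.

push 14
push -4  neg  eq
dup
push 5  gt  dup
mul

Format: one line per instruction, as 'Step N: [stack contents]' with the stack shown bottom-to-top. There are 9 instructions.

Step 1: [14]
Step 2: [14, -4]
Step 3: [14, 4]
Step 4: [0]
Step 5: [0, 0]
Step 6: [0, 0, 5]
Step 7: [0, 0]
Step 8: [0, 0, 0]
Step 9: [0, 0]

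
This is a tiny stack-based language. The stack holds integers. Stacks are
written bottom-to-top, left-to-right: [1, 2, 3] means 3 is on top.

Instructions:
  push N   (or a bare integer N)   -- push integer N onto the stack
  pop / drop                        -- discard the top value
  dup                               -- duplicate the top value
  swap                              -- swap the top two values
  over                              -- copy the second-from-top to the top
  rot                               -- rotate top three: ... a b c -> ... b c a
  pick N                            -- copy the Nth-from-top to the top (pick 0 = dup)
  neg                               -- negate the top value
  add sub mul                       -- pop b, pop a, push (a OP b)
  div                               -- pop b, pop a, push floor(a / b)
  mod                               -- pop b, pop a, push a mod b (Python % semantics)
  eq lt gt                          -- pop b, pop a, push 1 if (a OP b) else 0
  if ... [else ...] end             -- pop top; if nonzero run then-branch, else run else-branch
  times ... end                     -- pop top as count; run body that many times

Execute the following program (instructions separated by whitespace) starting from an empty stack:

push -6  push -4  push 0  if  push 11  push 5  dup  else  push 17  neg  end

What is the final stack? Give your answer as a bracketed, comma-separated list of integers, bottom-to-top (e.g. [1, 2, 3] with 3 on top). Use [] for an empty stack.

After 'push -6': [-6]
After 'push -4': [-6, -4]
After 'push 0': [-6, -4, 0]
After 'if': [-6, -4]
After 'push 17': [-6, -4, 17]
After 'neg': [-6, -4, -17]

Answer: [-6, -4, -17]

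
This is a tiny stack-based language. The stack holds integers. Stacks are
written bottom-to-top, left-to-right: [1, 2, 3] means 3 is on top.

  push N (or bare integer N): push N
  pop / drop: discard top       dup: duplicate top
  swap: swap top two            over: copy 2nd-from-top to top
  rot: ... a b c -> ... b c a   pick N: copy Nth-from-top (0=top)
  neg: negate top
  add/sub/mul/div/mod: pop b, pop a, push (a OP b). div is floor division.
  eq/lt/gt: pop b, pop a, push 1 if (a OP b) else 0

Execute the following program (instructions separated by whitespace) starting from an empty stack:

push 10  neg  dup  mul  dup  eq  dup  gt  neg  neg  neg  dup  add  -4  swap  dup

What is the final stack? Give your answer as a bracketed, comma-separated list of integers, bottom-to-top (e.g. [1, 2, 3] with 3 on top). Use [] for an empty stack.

After 'push 10': [10]
After 'neg': [-10]
After 'dup': [-10, -10]
After 'mul': [100]
After 'dup': [100, 100]
After 'eq': [1]
After 'dup': [1, 1]
After 'gt': [0]
After 'neg': [0]
After 'neg': [0]
After 'neg': [0]
After 'dup': [0, 0]
After 'add': [0]
After 'push -4': [0, -4]
After 'swap': [-4, 0]
After 'dup': [-4, 0, 0]

Answer: [-4, 0, 0]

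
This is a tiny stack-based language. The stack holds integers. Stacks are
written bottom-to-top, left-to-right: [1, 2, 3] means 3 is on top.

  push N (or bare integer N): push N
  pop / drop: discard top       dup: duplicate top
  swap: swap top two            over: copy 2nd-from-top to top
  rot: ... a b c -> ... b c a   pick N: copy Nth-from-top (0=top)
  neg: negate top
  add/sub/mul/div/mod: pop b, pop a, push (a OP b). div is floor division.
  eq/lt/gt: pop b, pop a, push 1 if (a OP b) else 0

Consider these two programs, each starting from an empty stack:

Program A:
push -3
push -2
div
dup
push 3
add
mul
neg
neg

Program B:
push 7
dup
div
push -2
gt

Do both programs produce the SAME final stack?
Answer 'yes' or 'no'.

Program A trace:
  After 'push -3': [-3]
  After 'push -2': [-3, -2]
  After 'div': [1]
  After 'dup': [1, 1]
  After 'push 3': [1, 1, 3]
  After 'add': [1, 4]
  After 'mul': [4]
  After 'neg': [-4]
  After 'neg': [4]
Program A final stack: [4]

Program B trace:
  After 'push 7': [7]
  After 'dup': [7, 7]
  After 'div': [1]
  After 'push -2': [1, -2]
  After 'gt': [1]
Program B final stack: [1]
Same: no

Answer: no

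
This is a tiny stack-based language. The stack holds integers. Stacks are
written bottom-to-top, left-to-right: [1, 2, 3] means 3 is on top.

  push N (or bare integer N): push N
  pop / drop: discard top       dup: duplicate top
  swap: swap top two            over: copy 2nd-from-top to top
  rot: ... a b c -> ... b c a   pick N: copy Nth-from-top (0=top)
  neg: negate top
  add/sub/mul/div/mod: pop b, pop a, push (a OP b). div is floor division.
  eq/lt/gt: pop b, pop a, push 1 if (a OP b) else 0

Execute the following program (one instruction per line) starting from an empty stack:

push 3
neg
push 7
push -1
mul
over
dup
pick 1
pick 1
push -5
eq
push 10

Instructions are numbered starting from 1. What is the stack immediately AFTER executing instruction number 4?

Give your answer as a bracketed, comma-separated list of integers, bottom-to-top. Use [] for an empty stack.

Answer: [-3, 7, -1]

Derivation:
Step 1 ('push 3'): [3]
Step 2 ('neg'): [-3]
Step 3 ('push 7'): [-3, 7]
Step 4 ('push -1'): [-3, 7, -1]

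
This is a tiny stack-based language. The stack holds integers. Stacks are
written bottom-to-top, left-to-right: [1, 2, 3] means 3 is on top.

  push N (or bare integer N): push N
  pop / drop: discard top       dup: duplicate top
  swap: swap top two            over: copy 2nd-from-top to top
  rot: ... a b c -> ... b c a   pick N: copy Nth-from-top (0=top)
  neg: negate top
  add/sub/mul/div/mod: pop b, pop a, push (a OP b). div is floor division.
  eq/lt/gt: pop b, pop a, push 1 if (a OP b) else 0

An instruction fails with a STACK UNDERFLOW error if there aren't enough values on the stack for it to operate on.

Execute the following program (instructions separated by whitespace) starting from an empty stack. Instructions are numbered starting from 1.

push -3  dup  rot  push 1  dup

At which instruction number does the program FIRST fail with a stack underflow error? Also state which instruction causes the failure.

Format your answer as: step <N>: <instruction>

Step 1 ('push -3'): stack = [-3], depth = 1
Step 2 ('dup'): stack = [-3, -3], depth = 2
Step 3 ('rot'): needs 3 value(s) but depth is 2 — STACK UNDERFLOW

Answer: step 3: rot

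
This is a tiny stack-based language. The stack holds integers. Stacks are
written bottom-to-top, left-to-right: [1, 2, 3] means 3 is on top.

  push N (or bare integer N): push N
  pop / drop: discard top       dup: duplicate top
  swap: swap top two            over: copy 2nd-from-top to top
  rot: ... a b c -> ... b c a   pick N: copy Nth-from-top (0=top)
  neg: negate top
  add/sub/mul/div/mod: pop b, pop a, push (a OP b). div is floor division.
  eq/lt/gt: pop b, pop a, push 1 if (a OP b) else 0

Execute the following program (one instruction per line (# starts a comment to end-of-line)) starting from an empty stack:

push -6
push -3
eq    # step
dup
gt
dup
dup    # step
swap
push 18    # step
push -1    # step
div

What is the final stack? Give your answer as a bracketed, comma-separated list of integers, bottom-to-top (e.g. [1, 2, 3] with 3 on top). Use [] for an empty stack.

Answer: [0, 0, 0, -18]

Derivation:
After 'push -6': [-6]
After 'push -3': [-6, -3]
After 'eq': [0]
After 'dup': [0, 0]
After 'gt': [0]
After 'dup': [0, 0]
After 'dup': [0, 0, 0]
After 'swap': [0, 0, 0]
After 'push 18': [0, 0, 0, 18]
After 'push -1': [0, 0, 0, 18, -1]
After 'div': [0, 0, 0, -18]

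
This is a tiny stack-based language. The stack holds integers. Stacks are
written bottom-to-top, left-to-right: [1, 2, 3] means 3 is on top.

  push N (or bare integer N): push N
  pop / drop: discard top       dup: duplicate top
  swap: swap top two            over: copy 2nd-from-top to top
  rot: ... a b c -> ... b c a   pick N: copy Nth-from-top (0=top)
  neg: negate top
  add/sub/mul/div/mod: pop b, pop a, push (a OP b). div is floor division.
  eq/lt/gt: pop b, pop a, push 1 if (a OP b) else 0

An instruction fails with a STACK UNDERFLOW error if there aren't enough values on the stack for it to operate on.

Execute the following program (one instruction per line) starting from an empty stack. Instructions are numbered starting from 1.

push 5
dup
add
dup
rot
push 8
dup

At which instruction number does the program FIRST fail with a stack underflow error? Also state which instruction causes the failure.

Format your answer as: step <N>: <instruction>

Answer: step 5: rot

Derivation:
Step 1 ('push 5'): stack = [5], depth = 1
Step 2 ('dup'): stack = [5, 5], depth = 2
Step 3 ('add'): stack = [10], depth = 1
Step 4 ('dup'): stack = [10, 10], depth = 2
Step 5 ('rot'): needs 3 value(s) but depth is 2 — STACK UNDERFLOW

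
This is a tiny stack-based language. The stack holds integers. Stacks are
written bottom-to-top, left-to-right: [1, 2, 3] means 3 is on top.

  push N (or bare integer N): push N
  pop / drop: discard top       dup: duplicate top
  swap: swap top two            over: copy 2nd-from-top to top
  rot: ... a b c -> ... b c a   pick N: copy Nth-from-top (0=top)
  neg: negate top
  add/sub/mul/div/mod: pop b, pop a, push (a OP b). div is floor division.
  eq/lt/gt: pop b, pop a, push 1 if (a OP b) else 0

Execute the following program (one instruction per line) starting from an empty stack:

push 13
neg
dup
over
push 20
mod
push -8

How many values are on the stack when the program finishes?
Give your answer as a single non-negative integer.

Answer: 4

Derivation:
After 'push 13': stack = [13] (depth 1)
After 'neg': stack = [-13] (depth 1)
After 'dup': stack = [-13, -13] (depth 2)
After 'over': stack = [-13, -13, -13] (depth 3)
After 'push 20': stack = [-13, -13, -13, 20] (depth 4)
After 'mod': stack = [-13, -13, 7] (depth 3)
After 'push -8': stack = [-13, -13, 7, -8] (depth 4)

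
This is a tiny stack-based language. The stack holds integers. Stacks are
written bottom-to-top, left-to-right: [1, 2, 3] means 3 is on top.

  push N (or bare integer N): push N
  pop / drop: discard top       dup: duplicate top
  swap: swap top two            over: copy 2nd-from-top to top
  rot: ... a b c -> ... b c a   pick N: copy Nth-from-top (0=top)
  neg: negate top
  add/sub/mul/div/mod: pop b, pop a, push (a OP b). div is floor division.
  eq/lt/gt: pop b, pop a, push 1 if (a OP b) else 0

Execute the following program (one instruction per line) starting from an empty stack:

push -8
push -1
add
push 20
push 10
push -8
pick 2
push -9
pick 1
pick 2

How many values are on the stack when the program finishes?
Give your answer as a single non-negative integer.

After 'push -8': stack = [-8] (depth 1)
After 'push -1': stack = [-8, -1] (depth 2)
After 'add': stack = [-9] (depth 1)
After 'push 20': stack = [-9, 20] (depth 2)
After 'push 10': stack = [-9, 20, 10] (depth 3)
After 'push -8': stack = [-9, 20, 10, -8] (depth 4)
After 'pick 2': stack = [-9, 20, 10, -8, 20] (depth 5)
After 'push -9': stack = [-9, 20, 10, -8, 20, -9] (depth 6)
After 'pick 1': stack = [-9, 20, 10, -8, 20, -9, 20] (depth 7)
After 'pick 2': stack = [-9, 20, 10, -8, 20, -9, 20, 20] (depth 8)

Answer: 8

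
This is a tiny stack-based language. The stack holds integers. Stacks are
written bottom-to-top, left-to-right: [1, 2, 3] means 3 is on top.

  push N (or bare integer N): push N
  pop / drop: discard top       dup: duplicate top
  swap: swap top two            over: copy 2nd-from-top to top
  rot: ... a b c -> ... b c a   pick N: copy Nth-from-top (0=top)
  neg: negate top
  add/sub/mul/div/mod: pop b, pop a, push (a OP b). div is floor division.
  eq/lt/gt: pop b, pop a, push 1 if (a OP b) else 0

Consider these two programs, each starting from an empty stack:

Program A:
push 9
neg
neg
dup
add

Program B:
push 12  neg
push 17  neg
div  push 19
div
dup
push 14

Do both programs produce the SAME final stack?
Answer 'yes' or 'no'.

Program A trace:
  After 'push 9': [9]
  After 'neg': [-9]
  After 'neg': [9]
  After 'dup': [9, 9]
  After 'add': [18]
Program A final stack: [18]

Program B trace:
  After 'push 12': [12]
  After 'neg': [-12]
  After 'push 17': [-12, 17]
  After 'neg': [-12, -17]
  After 'div': [0]
  After 'push 19': [0, 19]
  After 'div': [0]
  After 'dup': [0, 0]
  After 'push 14': [0, 0, 14]
Program B final stack: [0, 0, 14]
Same: no

Answer: no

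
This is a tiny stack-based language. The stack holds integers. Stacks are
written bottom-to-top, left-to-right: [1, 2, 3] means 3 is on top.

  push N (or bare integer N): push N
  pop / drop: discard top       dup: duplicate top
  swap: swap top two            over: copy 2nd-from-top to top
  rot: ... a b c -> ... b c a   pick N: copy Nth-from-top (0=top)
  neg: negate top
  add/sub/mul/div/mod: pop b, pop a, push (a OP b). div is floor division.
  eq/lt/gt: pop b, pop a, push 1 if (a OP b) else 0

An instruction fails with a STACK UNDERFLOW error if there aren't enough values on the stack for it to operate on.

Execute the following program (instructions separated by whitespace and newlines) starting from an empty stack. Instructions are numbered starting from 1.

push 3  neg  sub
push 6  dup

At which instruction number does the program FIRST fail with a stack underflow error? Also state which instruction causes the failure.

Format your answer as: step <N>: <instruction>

Step 1 ('push 3'): stack = [3], depth = 1
Step 2 ('neg'): stack = [-3], depth = 1
Step 3 ('sub'): needs 2 value(s) but depth is 1 — STACK UNDERFLOW

Answer: step 3: sub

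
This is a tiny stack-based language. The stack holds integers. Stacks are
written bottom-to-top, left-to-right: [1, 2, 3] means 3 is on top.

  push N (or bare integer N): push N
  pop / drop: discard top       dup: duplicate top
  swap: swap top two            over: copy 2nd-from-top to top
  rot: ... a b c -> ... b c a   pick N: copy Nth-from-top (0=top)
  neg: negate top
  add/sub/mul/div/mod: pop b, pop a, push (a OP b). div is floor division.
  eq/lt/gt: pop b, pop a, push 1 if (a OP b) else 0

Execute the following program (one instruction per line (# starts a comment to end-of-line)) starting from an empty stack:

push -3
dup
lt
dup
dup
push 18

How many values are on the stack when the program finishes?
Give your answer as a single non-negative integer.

Answer: 4

Derivation:
After 'push -3': stack = [-3] (depth 1)
After 'dup': stack = [-3, -3] (depth 2)
After 'lt': stack = [0] (depth 1)
After 'dup': stack = [0, 0] (depth 2)
After 'dup': stack = [0, 0, 0] (depth 3)
After 'push 18': stack = [0, 0, 0, 18] (depth 4)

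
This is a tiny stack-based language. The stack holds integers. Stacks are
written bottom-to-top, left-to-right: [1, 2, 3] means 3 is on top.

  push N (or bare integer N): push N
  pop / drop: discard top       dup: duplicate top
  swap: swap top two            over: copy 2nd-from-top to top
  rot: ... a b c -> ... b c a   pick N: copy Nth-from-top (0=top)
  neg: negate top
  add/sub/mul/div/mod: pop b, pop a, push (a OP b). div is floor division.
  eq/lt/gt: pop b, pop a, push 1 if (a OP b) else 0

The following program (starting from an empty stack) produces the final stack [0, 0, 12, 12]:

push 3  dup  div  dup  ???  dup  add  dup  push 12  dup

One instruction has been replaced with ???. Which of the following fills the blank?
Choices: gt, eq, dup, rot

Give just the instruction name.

Stack before ???: [1, 1]
Stack after ???:  [0]
Checking each choice:
  gt: MATCH
  eq: produces [2, 2, 12, 12]
  dup: produces [1, 1, 2, 2, 12, 12]
  rot: stack underflow (need 3, have 2)


Answer: gt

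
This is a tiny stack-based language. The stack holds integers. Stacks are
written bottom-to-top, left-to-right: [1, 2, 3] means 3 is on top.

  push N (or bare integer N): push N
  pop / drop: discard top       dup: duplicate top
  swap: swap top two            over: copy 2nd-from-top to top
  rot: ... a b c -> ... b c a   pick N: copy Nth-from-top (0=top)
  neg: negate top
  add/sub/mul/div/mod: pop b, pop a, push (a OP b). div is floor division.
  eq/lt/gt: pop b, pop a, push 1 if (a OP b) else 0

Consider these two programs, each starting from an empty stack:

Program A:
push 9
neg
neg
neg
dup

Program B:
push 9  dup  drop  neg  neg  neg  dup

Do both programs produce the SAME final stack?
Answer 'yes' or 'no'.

Program A trace:
  After 'push 9': [9]
  After 'neg': [-9]
  After 'neg': [9]
  After 'neg': [-9]
  After 'dup': [-9, -9]
Program A final stack: [-9, -9]

Program B trace:
  After 'push 9': [9]
  After 'dup': [9, 9]
  After 'drop': [9]
  After 'neg': [-9]
  After 'neg': [9]
  After 'neg': [-9]
  After 'dup': [-9, -9]
Program B final stack: [-9, -9]
Same: yes

Answer: yes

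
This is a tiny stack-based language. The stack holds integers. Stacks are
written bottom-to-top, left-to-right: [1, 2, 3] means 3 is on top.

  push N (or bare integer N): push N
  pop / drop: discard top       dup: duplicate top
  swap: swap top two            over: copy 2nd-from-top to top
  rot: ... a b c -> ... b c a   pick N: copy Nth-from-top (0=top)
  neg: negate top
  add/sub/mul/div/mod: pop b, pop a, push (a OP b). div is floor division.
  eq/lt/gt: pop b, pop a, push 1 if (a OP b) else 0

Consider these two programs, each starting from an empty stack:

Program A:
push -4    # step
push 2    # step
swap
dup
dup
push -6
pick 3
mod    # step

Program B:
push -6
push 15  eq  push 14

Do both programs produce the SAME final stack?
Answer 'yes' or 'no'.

Answer: no

Derivation:
Program A trace:
  After 'push -4': [-4]
  After 'push 2': [-4, 2]
  After 'swap': [2, -4]
  After 'dup': [2, -4, -4]
  After 'dup': [2, -4, -4, -4]
  After 'push -6': [2, -4, -4, -4, -6]
  After 'pick 3': [2, -4, -4, -4, -6, -4]
  After 'mod': [2, -4, -4, -4, -2]
Program A final stack: [2, -4, -4, -4, -2]

Program B trace:
  After 'push -6': [-6]
  After 'push 15': [-6, 15]
  After 'eq': [0]
  After 'push 14': [0, 14]
Program B final stack: [0, 14]
Same: no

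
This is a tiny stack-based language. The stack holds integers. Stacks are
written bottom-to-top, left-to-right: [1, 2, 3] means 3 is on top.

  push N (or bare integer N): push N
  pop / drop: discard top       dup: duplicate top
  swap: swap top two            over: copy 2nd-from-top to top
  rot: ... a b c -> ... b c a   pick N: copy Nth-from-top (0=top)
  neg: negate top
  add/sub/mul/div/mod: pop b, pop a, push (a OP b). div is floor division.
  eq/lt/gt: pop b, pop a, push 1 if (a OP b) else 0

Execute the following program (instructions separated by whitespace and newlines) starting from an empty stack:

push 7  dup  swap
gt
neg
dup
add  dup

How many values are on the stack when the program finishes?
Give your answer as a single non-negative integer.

Answer: 2

Derivation:
After 'push 7': stack = [7] (depth 1)
After 'dup': stack = [7, 7] (depth 2)
After 'swap': stack = [7, 7] (depth 2)
After 'gt': stack = [0] (depth 1)
After 'neg': stack = [0] (depth 1)
After 'dup': stack = [0, 0] (depth 2)
After 'add': stack = [0] (depth 1)
After 'dup': stack = [0, 0] (depth 2)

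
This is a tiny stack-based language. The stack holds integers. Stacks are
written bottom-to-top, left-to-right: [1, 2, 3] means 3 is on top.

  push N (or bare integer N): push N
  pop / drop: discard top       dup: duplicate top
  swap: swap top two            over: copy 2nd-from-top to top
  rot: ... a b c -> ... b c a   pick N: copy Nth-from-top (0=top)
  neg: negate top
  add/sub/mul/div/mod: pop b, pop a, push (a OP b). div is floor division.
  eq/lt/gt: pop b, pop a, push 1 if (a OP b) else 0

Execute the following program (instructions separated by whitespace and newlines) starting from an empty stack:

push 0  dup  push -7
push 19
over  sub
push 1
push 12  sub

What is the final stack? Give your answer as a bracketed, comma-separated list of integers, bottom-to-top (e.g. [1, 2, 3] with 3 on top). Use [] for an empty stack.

After 'push 0': [0]
After 'dup': [0, 0]
After 'push -7': [0, 0, -7]
After 'push 19': [0, 0, -7, 19]
After 'over': [0, 0, -7, 19, -7]
After 'sub': [0, 0, -7, 26]
After 'push 1': [0, 0, -7, 26, 1]
After 'push 12': [0, 0, -7, 26, 1, 12]
After 'sub': [0, 0, -7, 26, -11]

Answer: [0, 0, -7, 26, -11]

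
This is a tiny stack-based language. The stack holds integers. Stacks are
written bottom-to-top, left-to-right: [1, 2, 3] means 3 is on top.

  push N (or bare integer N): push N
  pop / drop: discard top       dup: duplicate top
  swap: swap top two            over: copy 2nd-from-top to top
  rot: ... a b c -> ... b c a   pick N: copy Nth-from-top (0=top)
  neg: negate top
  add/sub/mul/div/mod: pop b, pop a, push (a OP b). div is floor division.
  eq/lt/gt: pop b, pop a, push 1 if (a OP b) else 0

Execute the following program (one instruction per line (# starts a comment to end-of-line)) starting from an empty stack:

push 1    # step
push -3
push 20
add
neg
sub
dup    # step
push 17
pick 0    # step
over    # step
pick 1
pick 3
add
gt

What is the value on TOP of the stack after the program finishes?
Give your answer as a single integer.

Answer: 0

Derivation:
After 'push 1': [1]
After 'push -3': [1, -3]
After 'push 20': [1, -3, 20]
After 'add': [1, 17]
After 'neg': [1, -17]
After 'sub': [18]
After 'dup': [18, 18]
After 'push 17': [18, 18, 17]
After 'pick 0': [18, 18, 17, 17]
After 'over': [18, 18, 17, 17, 17]
After 'pick 1': [18, 18, 17, 17, 17, 17]
After 'pick 3': [18, 18, 17, 17, 17, 17, 17]
After 'add': [18, 18, 17, 17, 17, 34]
After 'gt': [18, 18, 17, 17, 0]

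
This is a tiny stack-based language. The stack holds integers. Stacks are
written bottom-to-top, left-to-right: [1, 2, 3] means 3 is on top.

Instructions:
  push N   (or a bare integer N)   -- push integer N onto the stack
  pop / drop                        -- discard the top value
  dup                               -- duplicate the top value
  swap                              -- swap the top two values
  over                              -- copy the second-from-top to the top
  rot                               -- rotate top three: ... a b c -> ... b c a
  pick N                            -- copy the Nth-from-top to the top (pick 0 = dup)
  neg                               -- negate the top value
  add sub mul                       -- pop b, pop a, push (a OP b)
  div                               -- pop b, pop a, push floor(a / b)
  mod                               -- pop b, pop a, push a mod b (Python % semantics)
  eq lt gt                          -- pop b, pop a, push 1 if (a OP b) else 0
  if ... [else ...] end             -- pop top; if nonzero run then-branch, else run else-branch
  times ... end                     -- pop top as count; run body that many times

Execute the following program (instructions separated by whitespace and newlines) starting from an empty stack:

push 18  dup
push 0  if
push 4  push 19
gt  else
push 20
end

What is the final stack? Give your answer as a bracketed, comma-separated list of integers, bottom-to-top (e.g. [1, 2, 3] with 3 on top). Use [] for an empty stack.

After 'push 18': [18]
After 'dup': [18, 18]
After 'push 0': [18, 18, 0]
After 'if': [18, 18]
After 'push 20': [18, 18, 20]

Answer: [18, 18, 20]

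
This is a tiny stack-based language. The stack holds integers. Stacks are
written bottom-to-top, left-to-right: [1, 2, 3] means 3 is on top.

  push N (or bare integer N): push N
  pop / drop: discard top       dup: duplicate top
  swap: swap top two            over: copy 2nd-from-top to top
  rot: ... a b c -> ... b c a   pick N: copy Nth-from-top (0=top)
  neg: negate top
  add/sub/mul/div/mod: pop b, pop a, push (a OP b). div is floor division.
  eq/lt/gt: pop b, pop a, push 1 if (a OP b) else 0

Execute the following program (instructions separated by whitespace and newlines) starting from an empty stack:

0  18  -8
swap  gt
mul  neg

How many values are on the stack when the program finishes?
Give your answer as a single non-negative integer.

After 'push 0': stack = [0] (depth 1)
After 'push 18': stack = [0, 18] (depth 2)
After 'push -8': stack = [0, 18, -8] (depth 3)
After 'swap': stack = [0, -8, 18] (depth 3)
After 'gt': stack = [0, 0] (depth 2)
After 'mul': stack = [0] (depth 1)
After 'neg': stack = [0] (depth 1)

Answer: 1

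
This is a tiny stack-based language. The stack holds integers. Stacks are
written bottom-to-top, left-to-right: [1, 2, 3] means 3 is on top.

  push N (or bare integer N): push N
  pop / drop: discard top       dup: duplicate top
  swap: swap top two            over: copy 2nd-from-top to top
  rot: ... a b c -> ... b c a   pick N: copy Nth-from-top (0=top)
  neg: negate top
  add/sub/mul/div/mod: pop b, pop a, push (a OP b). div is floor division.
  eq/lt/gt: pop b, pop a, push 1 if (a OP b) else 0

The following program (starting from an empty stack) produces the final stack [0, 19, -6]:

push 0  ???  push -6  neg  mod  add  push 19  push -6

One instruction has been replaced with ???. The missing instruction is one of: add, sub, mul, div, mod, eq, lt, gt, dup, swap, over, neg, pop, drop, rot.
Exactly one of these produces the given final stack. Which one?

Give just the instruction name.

Stack before ???: [0]
Stack after ???:  [0, 0]
The instruction that transforms [0] -> [0, 0] is: dup

Answer: dup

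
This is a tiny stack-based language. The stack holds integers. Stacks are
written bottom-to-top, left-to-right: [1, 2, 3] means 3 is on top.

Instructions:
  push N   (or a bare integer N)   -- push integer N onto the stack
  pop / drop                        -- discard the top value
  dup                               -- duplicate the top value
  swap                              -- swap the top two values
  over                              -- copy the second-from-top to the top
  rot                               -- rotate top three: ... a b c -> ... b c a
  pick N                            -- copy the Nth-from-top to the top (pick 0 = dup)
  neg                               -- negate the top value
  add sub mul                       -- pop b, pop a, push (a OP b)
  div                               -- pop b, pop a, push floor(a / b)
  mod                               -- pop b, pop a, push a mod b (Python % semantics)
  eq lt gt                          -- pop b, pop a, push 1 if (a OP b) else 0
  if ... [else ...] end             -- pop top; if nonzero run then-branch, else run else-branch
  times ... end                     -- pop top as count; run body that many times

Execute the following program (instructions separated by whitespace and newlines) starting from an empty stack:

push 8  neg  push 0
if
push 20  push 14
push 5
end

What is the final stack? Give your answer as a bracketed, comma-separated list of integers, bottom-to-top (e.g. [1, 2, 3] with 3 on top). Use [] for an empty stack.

Answer: [-8]

Derivation:
After 'push 8': [8]
After 'neg': [-8]
After 'push 0': [-8, 0]
After 'if': [-8]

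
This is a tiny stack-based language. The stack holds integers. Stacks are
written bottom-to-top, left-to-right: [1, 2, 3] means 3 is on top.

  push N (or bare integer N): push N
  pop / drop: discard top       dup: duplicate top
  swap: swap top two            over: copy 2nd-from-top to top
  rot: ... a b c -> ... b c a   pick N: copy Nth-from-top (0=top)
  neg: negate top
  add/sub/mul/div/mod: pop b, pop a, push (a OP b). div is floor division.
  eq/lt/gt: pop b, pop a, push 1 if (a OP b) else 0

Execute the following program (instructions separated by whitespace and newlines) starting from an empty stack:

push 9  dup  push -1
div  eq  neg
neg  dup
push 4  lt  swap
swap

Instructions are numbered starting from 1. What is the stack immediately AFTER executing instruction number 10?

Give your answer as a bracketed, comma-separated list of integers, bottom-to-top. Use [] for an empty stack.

Step 1 ('push 9'): [9]
Step 2 ('dup'): [9, 9]
Step 3 ('push -1'): [9, 9, -1]
Step 4 ('div'): [9, -9]
Step 5 ('eq'): [0]
Step 6 ('neg'): [0]
Step 7 ('neg'): [0]
Step 8 ('dup'): [0, 0]
Step 9 ('push 4'): [0, 0, 4]
Step 10 ('lt'): [0, 1]

Answer: [0, 1]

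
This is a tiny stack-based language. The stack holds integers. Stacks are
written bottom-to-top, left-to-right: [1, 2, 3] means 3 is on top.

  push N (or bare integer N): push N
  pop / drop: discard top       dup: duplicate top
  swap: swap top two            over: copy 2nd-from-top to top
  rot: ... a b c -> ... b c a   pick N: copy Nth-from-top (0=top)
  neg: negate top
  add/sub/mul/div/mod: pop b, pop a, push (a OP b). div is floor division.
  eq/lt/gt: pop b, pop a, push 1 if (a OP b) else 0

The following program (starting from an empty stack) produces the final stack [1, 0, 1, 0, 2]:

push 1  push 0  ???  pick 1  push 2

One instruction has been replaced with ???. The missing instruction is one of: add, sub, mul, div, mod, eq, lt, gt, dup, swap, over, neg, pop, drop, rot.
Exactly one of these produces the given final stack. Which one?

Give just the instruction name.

Stack before ???: [1, 0]
Stack after ???:  [1, 0, 1]
The instruction that transforms [1, 0] -> [1, 0, 1] is: over

Answer: over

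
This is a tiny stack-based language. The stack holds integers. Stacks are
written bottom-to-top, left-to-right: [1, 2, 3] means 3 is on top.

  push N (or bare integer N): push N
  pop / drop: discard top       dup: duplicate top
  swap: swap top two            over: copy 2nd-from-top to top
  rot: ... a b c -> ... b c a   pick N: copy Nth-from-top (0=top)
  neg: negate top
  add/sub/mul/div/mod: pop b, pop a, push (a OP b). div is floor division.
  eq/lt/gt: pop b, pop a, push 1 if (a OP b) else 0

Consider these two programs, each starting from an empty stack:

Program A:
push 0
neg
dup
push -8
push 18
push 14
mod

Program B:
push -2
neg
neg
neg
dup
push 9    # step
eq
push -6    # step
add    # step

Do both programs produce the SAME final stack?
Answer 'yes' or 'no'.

Answer: no

Derivation:
Program A trace:
  After 'push 0': [0]
  After 'neg': [0]
  After 'dup': [0, 0]
  After 'push -8': [0, 0, -8]
  After 'push 18': [0, 0, -8, 18]
  After 'push 14': [0, 0, -8, 18, 14]
  After 'mod': [0, 0, -8, 4]
Program A final stack: [0, 0, -8, 4]

Program B trace:
  After 'push -2': [-2]
  After 'neg': [2]
  After 'neg': [-2]
  After 'neg': [2]
  After 'dup': [2, 2]
  After 'push 9': [2, 2, 9]
  After 'eq': [2, 0]
  After 'push -6': [2, 0, -6]
  After 'add': [2, -6]
Program B final stack: [2, -6]
Same: no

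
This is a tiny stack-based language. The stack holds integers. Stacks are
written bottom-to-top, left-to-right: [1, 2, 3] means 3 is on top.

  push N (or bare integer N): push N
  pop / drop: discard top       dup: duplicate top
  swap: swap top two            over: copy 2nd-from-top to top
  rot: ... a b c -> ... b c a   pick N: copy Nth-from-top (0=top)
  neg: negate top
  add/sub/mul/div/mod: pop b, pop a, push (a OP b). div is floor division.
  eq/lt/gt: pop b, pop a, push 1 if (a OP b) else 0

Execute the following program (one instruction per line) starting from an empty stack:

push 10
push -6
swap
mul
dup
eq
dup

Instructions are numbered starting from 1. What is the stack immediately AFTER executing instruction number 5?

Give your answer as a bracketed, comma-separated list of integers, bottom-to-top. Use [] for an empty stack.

Step 1 ('push 10'): [10]
Step 2 ('push -6'): [10, -6]
Step 3 ('swap'): [-6, 10]
Step 4 ('mul'): [-60]
Step 5 ('dup'): [-60, -60]

Answer: [-60, -60]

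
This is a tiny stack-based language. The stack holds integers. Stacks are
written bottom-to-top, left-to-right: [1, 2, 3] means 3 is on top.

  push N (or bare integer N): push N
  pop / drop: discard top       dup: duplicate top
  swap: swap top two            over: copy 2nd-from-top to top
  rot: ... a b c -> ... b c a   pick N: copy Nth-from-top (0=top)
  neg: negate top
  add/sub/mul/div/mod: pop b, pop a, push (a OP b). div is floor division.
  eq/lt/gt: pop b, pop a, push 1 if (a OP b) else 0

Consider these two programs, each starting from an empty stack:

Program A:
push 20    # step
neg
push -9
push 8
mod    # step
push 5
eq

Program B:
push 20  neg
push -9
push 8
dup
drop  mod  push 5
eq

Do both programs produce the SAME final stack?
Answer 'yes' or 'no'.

Program A trace:
  After 'push 20': [20]
  After 'neg': [-20]
  After 'push -9': [-20, -9]
  After 'push 8': [-20, -9, 8]
  After 'mod': [-20, 7]
  After 'push 5': [-20, 7, 5]
  After 'eq': [-20, 0]
Program A final stack: [-20, 0]

Program B trace:
  After 'push 20': [20]
  After 'neg': [-20]
  After 'push -9': [-20, -9]
  After 'push 8': [-20, -9, 8]
  After 'dup': [-20, -9, 8, 8]
  After 'drop': [-20, -9, 8]
  After 'mod': [-20, 7]
  After 'push 5': [-20, 7, 5]
  After 'eq': [-20, 0]
Program B final stack: [-20, 0]
Same: yes

Answer: yes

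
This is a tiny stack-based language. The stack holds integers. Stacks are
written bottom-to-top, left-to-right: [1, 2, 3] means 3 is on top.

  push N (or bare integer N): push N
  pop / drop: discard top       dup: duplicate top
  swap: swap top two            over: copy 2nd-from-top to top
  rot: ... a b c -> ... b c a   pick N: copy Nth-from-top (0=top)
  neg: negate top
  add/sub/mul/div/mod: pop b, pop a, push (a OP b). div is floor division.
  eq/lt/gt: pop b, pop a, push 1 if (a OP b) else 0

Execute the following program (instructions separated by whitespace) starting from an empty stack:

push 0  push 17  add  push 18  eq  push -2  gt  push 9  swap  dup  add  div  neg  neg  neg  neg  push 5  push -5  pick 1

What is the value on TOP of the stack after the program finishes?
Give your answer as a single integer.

Answer: 5

Derivation:
After 'push 0': [0]
After 'push 17': [0, 17]
After 'add': [17]
After 'push 18': [17, 18]
After 'eq': [0]
After 'push -2': [0, -2]
After 'gt': [1]
After 'push 9': [1, 9]
After 'swap': [9, 1]
After 'dup': [9, 1, 1]
After 'add': [9, 2]
After 'div': [4]
After 'neg': [-4]
After 'neg': [4]
After 'neg': [-4]
After 'neg': [4]
After 'push 5': [4, 5]
After 'push -5': [4, 5, -5]
After 'pick 1': [4, 5, -5, 5]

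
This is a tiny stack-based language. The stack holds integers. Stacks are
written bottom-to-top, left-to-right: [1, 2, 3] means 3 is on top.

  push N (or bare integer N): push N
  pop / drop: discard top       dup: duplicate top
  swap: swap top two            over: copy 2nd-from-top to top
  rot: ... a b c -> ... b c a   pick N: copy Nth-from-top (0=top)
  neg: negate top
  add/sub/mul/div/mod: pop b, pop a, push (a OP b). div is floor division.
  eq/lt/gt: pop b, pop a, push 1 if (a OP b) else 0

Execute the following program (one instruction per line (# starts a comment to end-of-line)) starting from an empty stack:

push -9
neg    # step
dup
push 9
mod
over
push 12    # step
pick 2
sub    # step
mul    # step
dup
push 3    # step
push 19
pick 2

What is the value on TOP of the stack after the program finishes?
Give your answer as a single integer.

Answer: 108

Derivation:
After 'push -9': [-9]
After 'neg': [9]
After 'dup': [9, 9]
After 'push 9': [9, 9, 9]
After 'mod': [9, 0]
After 'over': [9, 0, 9]
After 'push 12': [9, 0, 9, 12]
After 'pick 2': [9, 0, 9, 12, 0]
After 'sub': [9, 0, 9, 12]
After 'mul': [9, 0, 108]
After 'dup': [9, 0, 108, 108]
After 'push 3': [9, 0, 108, 108, 3]
After 'push 19': [9, 0, 108, 108, 3, 19]
After 'pick 2': [9, 0, 108, 108, 3, 19, 108]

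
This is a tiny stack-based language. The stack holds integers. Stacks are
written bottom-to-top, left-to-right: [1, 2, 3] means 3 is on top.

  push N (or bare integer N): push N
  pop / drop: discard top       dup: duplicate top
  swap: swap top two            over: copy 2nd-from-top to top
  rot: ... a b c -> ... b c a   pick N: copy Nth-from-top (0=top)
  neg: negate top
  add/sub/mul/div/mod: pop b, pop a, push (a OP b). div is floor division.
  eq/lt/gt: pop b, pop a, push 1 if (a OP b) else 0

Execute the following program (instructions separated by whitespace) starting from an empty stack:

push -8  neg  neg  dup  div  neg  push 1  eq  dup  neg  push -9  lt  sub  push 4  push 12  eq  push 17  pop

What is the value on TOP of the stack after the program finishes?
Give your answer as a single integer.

Answer: 0

Derivation:
After 'push -8': [-8]
After 'neg': [8]
After 'neg': [-8]
After 'dup': [-8, -8]
After 'div': [1]
After 'neg': [-1]
After 'push 1': [-1, 1]
After 'eq': [0]
After 'dup': [0, 0]
After 'neg': [0, 0]
After 'push -9': [0, 0, -9]
After 'lt': [0, 0]
After 'sub': [0]
After 'push 4': [0, 4]
After 'push 12': [0, 4, 12]
After 'eq': [0, 0]
After 'push 17': [0, 0, 17]
After 'pop': [0, 0]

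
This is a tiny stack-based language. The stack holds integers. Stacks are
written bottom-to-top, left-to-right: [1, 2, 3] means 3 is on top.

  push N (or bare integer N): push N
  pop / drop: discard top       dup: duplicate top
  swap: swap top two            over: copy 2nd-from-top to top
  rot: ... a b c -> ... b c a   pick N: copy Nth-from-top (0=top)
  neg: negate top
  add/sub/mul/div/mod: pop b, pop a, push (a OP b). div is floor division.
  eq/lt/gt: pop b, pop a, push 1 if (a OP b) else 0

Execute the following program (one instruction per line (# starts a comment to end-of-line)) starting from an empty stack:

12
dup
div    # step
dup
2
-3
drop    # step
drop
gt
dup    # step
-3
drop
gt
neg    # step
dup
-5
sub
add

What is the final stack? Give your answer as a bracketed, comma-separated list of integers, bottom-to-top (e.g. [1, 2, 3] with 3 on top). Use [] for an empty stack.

Answer: [5]

Derivation:
After 'push 12': [12]
After 'dup': [12, 12]
After 'div': [1]
After 'dup': [1, 1]
After 'push 2': [1, 1, 2]
After 'push -3': [1, 1, 2, -3]
After 'drop': [1, 1, 2]
After 'drop': [1, 1]
After 'gt': [0]
After 'dup': [0, 0]
After 'push -3': [0, 0, -3]
After 'drop': [0, 0]
After 'gt': [0]
After 'neg': [0]
After 'dup': [0, 0]
After 'push -5': [0, 0, -5]
After 'sub': [0, 5]
After 'add': [5]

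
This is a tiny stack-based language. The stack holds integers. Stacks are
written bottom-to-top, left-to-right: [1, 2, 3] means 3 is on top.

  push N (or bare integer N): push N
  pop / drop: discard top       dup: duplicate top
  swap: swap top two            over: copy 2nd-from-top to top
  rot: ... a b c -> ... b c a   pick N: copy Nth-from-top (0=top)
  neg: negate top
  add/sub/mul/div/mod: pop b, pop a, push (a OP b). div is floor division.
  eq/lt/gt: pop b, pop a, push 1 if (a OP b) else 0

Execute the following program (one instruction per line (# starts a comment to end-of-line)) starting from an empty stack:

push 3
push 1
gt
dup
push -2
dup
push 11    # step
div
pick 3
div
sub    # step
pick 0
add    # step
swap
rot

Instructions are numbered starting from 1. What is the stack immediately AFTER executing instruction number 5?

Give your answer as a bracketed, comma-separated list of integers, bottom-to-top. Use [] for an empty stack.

Step 1 ('push 3'): [3]
Step 2 ('push 1'): [3, 1]
Step 3 ('gt'): [1]
Step 4 ('dup'): [1, 1]
Step 5 ('push -2'): [1, 1, -2]

Answer: [1, 1, -2]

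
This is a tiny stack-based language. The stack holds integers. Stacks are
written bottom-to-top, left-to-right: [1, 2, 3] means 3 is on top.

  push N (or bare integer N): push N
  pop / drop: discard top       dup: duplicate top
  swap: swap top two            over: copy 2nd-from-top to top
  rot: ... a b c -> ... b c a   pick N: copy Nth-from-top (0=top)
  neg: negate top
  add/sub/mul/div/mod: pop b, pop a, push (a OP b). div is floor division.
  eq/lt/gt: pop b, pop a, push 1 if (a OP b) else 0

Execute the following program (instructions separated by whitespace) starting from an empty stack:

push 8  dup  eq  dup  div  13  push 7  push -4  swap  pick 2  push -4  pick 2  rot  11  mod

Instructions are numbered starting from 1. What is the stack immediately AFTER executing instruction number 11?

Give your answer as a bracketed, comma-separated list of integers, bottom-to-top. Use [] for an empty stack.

Step 1 ('push 8'): [8]
Step 2 ('dup'): [8, 8]
Step 3 ('eq'): [1]
Step 4 ('dup'): [1, 1]
Step 5 ('div'): [1]
Step 6 ('13'): [1, 13]
Step 7 ('push 7'): [1, 13, 7]
Step 8 ('push -4'): [1, 13, 7, -4]
Step 9 ('swap'): [1, 13, -4, 7]
Step 10 ('pick 2'): [1, 13, -4, 7, 13]
Step 11 ('push -4'): [1, 13, -4, 7, 13, -4]

Answer: [1, 13, -4, 7, 13, -4]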